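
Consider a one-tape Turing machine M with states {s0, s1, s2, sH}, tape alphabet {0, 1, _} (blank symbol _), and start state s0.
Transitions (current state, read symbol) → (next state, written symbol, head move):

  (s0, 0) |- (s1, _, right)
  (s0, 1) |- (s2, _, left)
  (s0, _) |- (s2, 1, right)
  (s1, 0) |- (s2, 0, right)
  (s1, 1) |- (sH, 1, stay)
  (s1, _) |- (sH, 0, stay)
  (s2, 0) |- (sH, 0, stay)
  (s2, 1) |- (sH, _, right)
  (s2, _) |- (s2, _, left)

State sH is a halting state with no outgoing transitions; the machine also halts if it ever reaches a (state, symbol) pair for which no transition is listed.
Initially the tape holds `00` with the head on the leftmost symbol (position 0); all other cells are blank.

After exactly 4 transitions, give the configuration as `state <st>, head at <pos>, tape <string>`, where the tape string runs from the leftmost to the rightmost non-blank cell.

s0 | [0]0_   read 0 → write _, move right, go to s1
s1 | _[0]_   read 0 → write 0, move right, go to s2
s2 | _0[_]   read _ → write _, move left, go to s2
s2 | _[0]_   read 0 → write 0, move stay, go to sH
sH | _[0]_
After 4 steps: state sH, head at 1, tape 0.

state sH, head at 1, tape 0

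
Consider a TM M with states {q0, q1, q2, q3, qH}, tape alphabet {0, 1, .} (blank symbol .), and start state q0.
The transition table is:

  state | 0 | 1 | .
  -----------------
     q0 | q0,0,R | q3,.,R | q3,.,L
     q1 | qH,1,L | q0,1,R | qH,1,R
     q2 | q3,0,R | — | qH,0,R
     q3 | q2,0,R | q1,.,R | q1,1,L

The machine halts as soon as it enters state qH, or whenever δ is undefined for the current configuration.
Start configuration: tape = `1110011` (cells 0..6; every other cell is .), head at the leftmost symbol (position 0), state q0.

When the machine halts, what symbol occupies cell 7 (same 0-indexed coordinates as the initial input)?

1

q0 | [1]110011..   read 1 → write ., move R, go to q3
q3 | .[1]10011..   read 1 → write ., move R, go to q1
q1 | ..[1]0011..   read 1 → write 1, move R, go to q0
q0 | ..1[0]011..   read 0 → write 0, move R, go to q0
q0 | ..10[0]11..   read 0 → write 0, move R, go to q0
q0 | ..100[1]1..   read 1 → write ., move R, go to q3
q3 | ..100.[1]..   read 1 → write ., move R, go to q1
q1 | ..100..[.].   read . → write 1, move R, go to qH
qH | ..100..1[.]
Cell 7 holds 1 when M halts.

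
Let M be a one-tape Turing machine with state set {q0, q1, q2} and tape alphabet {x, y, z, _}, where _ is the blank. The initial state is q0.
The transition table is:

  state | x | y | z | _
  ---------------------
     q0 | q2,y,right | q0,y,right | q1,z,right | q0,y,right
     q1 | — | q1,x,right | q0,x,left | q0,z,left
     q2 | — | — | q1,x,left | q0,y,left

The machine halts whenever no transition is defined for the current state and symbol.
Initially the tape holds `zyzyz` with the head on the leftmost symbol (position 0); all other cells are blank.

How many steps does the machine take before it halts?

4

state=q0 head=0 tape=[z]yzyz   (q0,z)→(q1,z,right)
state=q1 head=1 tape=z[y]zyz   (q1,y)→(q1,x,right)
state=q1 head=2 tape=zx[z]yz   (q1,z)→(q0,x,left)
state=q0 head=1 tape=z[x]xyz   (q0,x)→(q2,y,right)
state=q2 head=2 tape=zy[x]yz
M halts after 4 transitions.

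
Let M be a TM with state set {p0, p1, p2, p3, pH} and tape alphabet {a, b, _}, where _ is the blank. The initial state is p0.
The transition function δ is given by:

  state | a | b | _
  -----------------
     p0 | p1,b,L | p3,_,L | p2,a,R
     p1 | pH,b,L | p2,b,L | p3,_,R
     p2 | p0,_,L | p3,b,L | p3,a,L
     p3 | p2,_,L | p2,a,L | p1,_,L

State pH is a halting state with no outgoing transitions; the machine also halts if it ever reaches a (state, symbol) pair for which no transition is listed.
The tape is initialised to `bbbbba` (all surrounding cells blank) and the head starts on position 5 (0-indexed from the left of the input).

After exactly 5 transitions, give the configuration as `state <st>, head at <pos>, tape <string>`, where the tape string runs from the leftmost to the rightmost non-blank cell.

state p3, head at 0, tape bbabbb

state=p0 head=5 tape=bbbbb[a]   (p0,a)→(p1,b,L)
state=p1 head=4 tape=bbbb[b]b   (p1,b)→(p2,b,L)
state=p2 head=3 tape=bbb[b]bb   (p2,b)→(p3,b,L)
state=p3 head=2 tape=bb[b]bbb   (p3,b)→(p2,a,L)
state=p2 head=1 tape=b[b]abbb   (p2,b)→(p3,b,L)
state=p3 head=0 tape=[b]babbb
After 5 steps: state p3, head at 0, tape bbabbb.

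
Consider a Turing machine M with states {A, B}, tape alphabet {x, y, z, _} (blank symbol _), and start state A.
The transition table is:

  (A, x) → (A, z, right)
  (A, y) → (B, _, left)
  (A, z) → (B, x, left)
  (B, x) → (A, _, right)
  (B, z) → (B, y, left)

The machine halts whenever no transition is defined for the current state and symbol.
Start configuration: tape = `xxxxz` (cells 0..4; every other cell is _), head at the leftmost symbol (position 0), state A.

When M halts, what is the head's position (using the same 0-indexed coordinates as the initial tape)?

A | _[x]xxxz   read x → write z, move right, go to A
A | _z[x]xxz   read x → write z, move right, go to A
A | _zz[x]xz   read x → write z, move right, go to A
A | _zzz[x]z   read x → write z, move right, go to A
A | _zzzz[z]   read z → write x, move left, go to B
B | _zzz[z]x   read z → write y, move left, go to B
B | _zz[z]yx   read z → write y, move left, go to B
B | _z[z]yyx   read z → write y, move left, go to B
B | _[z]yyyx   read z → write y, move left, go to B
B | [_]yyyyx
At halt the head is at cell -1.

-1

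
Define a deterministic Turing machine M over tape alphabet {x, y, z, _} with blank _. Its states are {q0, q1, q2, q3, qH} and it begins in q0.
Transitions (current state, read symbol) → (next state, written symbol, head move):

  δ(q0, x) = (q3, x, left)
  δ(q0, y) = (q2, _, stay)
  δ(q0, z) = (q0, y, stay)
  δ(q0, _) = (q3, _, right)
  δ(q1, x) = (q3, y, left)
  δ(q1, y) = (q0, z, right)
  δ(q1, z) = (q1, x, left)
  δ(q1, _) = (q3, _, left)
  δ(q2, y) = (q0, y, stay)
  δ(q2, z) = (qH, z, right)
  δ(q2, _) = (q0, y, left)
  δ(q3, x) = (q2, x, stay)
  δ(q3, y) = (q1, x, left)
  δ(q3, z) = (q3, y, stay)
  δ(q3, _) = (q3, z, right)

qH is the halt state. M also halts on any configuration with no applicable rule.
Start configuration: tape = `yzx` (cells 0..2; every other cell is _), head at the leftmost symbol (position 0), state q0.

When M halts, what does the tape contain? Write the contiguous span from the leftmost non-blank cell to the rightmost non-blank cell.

zzxzx

q0 | __[y]zx   read y → write _, move stay, go to q2
q2 | __[_]zx   read _ → write y, move left, go to q0
q0 | _[_]yzx   read _ → write _, move right, go to q3
q3 | __[y]zx   read y → write x, move left, go to q1
q1 | _[_]xzx   read _ → write _, move left, go to q3
q3 | [_]_xzx   read _ → write z, move right, go to q3
q3 | z[_]xzx   read _ → write z, move right, go to q3
q3 | zz[x]zx   read x → write x, move stay, go to q2
q2 | zz[x]zx
The non-blank tape span at halt is zzxzx.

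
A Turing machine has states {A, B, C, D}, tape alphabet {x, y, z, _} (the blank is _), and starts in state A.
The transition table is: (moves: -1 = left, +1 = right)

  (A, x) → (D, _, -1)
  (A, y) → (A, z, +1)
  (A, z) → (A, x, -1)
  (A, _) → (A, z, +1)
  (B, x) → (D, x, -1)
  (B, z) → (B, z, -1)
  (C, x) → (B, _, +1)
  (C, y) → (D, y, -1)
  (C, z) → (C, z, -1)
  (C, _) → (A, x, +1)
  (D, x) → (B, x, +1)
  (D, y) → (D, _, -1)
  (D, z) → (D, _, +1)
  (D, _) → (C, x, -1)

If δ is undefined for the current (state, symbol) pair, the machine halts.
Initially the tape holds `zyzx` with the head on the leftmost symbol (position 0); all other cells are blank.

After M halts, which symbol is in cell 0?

_

A | _[z]yzx   read z → write x, move -1, go to A
A | [_]xyzx   read _ → write z, move +1, go to A
A | z[x]yzx   read x → write _, move -1, go to D
D | [z]_yzx   read z → write _, move +1, go to D
D | _[_]yzx   read _ → write x, move -1, go to C
C | [_]xyzx   read _ → write x, move +1, go to A
A | x[x]yzx   read x → write _, move -1, go to D
D | [x]_yzx   read x → write x, move +1, go to B
B | x[_]yzx
Cell 0 holds _ when M halts.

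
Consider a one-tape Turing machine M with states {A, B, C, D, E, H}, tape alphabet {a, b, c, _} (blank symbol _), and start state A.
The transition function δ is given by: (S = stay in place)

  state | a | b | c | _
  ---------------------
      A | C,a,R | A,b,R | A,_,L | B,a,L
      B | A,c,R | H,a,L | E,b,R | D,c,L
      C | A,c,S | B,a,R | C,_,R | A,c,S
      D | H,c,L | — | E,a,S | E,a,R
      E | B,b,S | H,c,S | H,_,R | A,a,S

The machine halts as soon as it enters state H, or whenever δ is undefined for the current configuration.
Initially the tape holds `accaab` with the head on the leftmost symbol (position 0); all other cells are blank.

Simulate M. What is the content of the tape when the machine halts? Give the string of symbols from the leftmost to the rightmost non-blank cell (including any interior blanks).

state=A head=0 tape=_[a]ccaab   (A,a)→(C,a,R)
state=C head=1 tape=_a[c]caab   (C,c)→(C,_,R)
state=C head=2 tape=_a_[c]aab   (C,c)→(C,_,R)
state=C head=3 tape=_a__[a]ab   (C,a)→(A,c,S)
state=A head=3 tape=_a__[c]ab   (A,c)→(A,_,L)
state=A head=2 tape=_a_[_]_ab   (A,_)→(B,a,L)
state=B head=1 tape=_a[_]a_ab   (B,_)→(D,c,L)
state=D head=0 tape=_[a]ca_ab   (D,a)→(H,c,L)
state=H head=-1 tape=[_]cca_ab
The non-blank tape span at halt is cca_ab.

cca_ab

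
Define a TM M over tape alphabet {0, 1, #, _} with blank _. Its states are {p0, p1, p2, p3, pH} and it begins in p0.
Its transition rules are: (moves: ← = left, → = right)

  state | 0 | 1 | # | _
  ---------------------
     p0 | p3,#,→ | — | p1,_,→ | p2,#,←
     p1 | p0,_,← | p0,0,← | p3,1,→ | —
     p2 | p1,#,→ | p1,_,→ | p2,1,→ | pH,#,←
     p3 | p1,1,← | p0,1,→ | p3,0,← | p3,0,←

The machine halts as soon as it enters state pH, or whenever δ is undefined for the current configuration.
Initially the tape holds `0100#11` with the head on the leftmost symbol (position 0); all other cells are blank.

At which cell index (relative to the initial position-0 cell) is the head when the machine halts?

p0 | [0]100#11   read 0 → write #, move →, go to p3
p3 | #[1]00#11   read 1 → write 1, move →, go to p0
p0 | #1[0]0#11   read 0 → write #, move →, go to p3
p3 | #1#[0]#11   read 0 → write 1, move ←, go to p1
p1 | #1[#]1#11   read # → write 1, move →, go to p3
p3 | #11[1]#11   read 1 → write 1, move →, go to p0
p0 | #111[#]11   read # → write _, move →, go to p1
p1 | #111_[1]1   read 1 → write 0, move ←, go to p0
p0 | #111[_]01   read _ → write #, move ←, go to p2
p2 | #11[1]#01   read 1 → write _, move →, go to p1
p1 | #11_[#]01   read # → write 1, move →, go to p3
p3 | #11_1[0]1   read 0 → write 1, move ←, go to p1
p1 | #11_[1]11   read 1 → write 0, move ←, go to p0
p0 | #11[_]011   read _ → write #, move ←, go to p2
p2 | #1[1]#011   read 1 → write _, move →, go to p1
p1 | #1_[#]011   read # → write 1, move →, go to p3
p3 | #1_1[0]11   read 0 → write 1, move ←, go to p1
p1 | #1_[1]111   read 1 → write 0, move ←, go to p0
p0 | #1[_]0111   read _ → write #, move ←, go to p2
p2 | #[1]#0111   read 1 → write _, move →, go to p1
p1 | #_[#]0111   read # → write 1, move →, go to p3
p3 | #_1[0]111   read 0 → write 1, move ←, go to p1
p1 | #_[1]1111   read 1 → write 0, move ←, go to p0
p0 | #[_]01111   read _ → write #, move ←, go to p2
p2 | [#]#01111   read # → write 1, move →, go to p2
p2 | 1[#]01111   read # → write 1, move →, go to p2
p2 | 11[0]1111   read 0 → write #, move →, go to p1
p1 | 11#[1]111   read 1 → write 0, move ←, go to p0
p0 | 11[#]0111   read # → write _, move →, go to p1
p1 | 11_[0]111   read 0 → write _, move ←, go to p0
p0 | 11[_]_111   read _ → write #, move ←, go to p2
p2 | 1[1]#_111   read 1 → write _, move →, go to p1
p1 | 1_[#]_111   read # → write 1, move →, go to p3
p3 | 1_1[_]111   read _ → write 0, move ←, go to p3
p3 | 1_[1]0111   read 1 → write 1, move →, go to p0
p0 | 1_1[0]111   read 0 → write #, move →, go to p3
p3 | 1_1#[1]11   read 1 → write 1, move →, go to p0
p0 | 1_1#1[1]1
At halt the head is at cell 5.

5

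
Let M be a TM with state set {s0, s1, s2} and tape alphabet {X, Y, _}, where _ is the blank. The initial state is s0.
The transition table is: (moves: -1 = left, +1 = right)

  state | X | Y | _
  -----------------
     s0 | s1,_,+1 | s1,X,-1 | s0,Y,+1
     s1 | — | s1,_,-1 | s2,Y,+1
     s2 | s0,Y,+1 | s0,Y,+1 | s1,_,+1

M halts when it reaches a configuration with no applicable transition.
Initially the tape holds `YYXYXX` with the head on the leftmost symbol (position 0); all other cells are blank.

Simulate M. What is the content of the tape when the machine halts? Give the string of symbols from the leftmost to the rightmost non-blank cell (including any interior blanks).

Y_YYY_XX

state=s0 head=0 tape=__[Y]YXYXX   (s0,Y)→(s1,X,-1)
state=s1 head=-1 tape=_[_]XYXYXX   (s1,_)→(s2,Y,+1)
state=s2 head=0 tape=_Y[X]YXYXX   (s2,X)→(s0,Y,+1)
state=s0 head=1 tape=_YY[Y]XYXX   (s0,Y)→(s1,X,-1)
state=s1 head=0 tape=_Y[Y]XXYXX   (s1,Y)→(s1,_,-1)
state=s1 head=-1 tape=_[Y]_XXYXX   (s1,Y)→(s1,_,-1)
state=s1 head=-2 tape=[_]__XXYXX   (s1,_)→(s2,Y,+1)
state=s2 head=-1 tape=Y[_]_XXYXX   (s2,_)→(s1,_,+1)
state=s1 head=0 tape=Y_[_]XXYXX   (s1,_)→(s2,Y,+1)
state=s2 head=1 tape=Y_Y[X]XYXX   (s2,X)→(s0,Y,+1)
state=s0 head=2 tape=Y_YY[X]YXX   (s0,X)→(s1,_,+1)
state=s1 head=3 tape=Y_YY_[Y]XX   (s1,Y)→(s1,_,-1)
state=s1 head=2 tape=Y_YY[_]_XX   (s1,_)→(s2,Y,+1)
state=s2 head=3 tape=Y_YYY[_]XX   (s2,_)→(s1,_,+1)
state=s1 head=4 tape=Y_YYY_[X]X
The non-blank tape span at halt is Y_YYY_XX.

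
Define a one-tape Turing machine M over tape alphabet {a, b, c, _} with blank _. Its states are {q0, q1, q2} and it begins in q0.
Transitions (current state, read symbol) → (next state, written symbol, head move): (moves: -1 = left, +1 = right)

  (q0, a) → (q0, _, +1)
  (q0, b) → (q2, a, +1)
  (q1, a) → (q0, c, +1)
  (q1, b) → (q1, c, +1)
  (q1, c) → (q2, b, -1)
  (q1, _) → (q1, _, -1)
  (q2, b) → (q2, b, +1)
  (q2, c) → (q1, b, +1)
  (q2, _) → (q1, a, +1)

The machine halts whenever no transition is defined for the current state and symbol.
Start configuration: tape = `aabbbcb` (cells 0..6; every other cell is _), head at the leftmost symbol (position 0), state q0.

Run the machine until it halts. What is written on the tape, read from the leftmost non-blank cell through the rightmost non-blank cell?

state=q0 head=0 tape=[a]abbbcb__   (q0,a)→(q0,_,+1)
state=q0 head=1 tape=_[a]bbbcb__   (q0,a)→(q0,_,+1)
state=q0 head=2 tape=__[b]bbcb__   (q0,b)→(q2,a,+1)
state=q2 head=3 tape=__a[b]bcb__   (q2,b)→(q2,b,+1)
state=q2 head=4 tape=__ab[b]cb__   (q2,b)→(q2,b,+1)
state=q2 head=5 tape=__abb[c]b__   (q2,c)→(q1,b,+1)
state=q1 head=6 tape=__abbb[b]__   (q1,b)→(q1,c,+1)
state=q1 head=7 tape=__abbbc[_]_   (q1,_)→(q1,_,-1)
state=q1 head=6 tape=__abbb[c]__   (q1,c)→(q2,b,-1)
state=q2 head=5 tape=__abb[b]b__   (q2,b)→(q2,b,+1)
state=q2 head=6 tape=__abbb[b]__   (q2,b)→(q2,b,+1)
state=q2 head=7 tape=__abbbb[_]_   (q2,_)→(q1,a,+1)
state=q1 head=8 tape=__abbbba[_]   (q1,_)→(q1,_,-1)
state=q1 head=7 tape=__abbbb[a]_   (q1,a)→(q0,c,+1)
state=q0 head=8 tape=__abbbbc[_]
The non-blank tape span at halt is abbbbc.

abbbbc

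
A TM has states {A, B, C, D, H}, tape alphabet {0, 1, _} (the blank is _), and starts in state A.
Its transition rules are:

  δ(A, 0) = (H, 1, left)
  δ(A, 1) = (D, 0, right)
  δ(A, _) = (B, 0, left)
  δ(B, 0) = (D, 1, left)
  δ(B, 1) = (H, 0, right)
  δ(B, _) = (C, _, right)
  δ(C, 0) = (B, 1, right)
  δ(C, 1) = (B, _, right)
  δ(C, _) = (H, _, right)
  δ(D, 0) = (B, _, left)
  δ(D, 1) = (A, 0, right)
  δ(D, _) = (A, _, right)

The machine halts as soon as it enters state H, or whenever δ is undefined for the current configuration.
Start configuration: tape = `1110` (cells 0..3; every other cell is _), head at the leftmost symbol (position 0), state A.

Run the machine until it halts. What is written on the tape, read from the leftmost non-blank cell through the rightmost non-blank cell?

A | _[1]110____   read 1 → write 0, move right, go to D
D | _0[1]10____   read 1 → write 0, move right, go to A
A | _00[1]0____   read 1 → write 0, move right, go to D
D | _000[0]____   read 0 → write _, move left, go to B
B | _00[0]_____   read 0 → write 1, move left, go to D
D | _0[0]1_____   read 0 → write _, move left, go to B
B | _[0]_1_____   read 0 → write 1, move left, go to D
D | [_]1_1_____   read _ → write _, move right, go to A
A | _[1]_1_____   read 1 → write 0, move right, go to D
D | _0[_]1_____   read _ → write _, move right, go to A
A | _0_[1]_____   read 1 → write 0, move right, go to D
D | _0_0[_]____   read _ → write _, move right, go to A
A | _0_0_[_]___   read _ → write 0, move left, go to B
B | _0_0[_]0___   read _ → write _, move right, go to C
C | _0_0_[0]___   read 0 → write 1, move right, go to B
B | _0_0_1[_]__   read _ → write _, move right, go to C
C | _0_0_1_[_]_   read _ → write _, move right, go to H
H | _0_0_1__[_]
The non-blank tape span at halt is 0_0_1.

0_0_1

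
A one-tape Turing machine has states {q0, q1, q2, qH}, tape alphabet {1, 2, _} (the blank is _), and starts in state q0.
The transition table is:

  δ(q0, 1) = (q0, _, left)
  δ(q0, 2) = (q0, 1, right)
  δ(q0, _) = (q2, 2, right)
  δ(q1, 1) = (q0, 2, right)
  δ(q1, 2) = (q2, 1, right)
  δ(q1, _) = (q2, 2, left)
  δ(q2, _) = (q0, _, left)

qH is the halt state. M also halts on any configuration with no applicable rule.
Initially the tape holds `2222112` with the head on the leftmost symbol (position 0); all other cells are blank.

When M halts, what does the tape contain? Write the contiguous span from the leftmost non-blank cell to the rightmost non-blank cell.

q0 | _[2]222112   read 2 → write 1, move right, go to q0
q0 | _1[2]22112   read 2 → write 1, move right, go to q0
q0 | _11[2]2112   read 2 → write 1, move right, go to q0
q0 | _111[2]112   read 2 → write 1, move right, go to q0
q0 | _1111[1]12   read 1 → write _, move left, go to q0
q0 | _111[1]_12   read 1 → write _, move left, go to q0
q0 | _11[1]__12   read 1 → write _, move left, go to q0
q0 | _1[1]___12   read 1 → write _, move left, go to q0
q0 | _[1]____12   read 1 → write _, move left, go to q0
q0 | [_]_____12   read _ → write 2, move right, go to q2
q2 | 2[_]____12   read _ → write _, move left, go to q0
q0 | [2]_____12   read 2 → write 1, move right, go to q0
q0 | 1[_]____12   read _ → write 2, move right, go to q2
q2 | 12[_]___12   read _ → write _, move left, go to q0
q0 | 1[2]____12   read 2 → write 1, move right, go to q0
q0 | 11[_]___12   read _ → write 2, move right, go to q2
q2 | 112[_]__12   read _ → write _, move left, go to q0
q0 | 11[2]___12   read 2 → write 1, move right, go to q0
q0 | 111[_]__12   read _ → write 2, move right, go to q2
q2 | 1112[_]_12   read _ → write _, move left, go to q0
q0 | 111[2]__12   read 2 → write 1, move right, go to q0
q0 | 1111[_]_12   read _ → write 2, move right, go to q2
q2 | 11112[_]12   read _ → write _, move left, go to q0
q0 | 1111[2]_12   read 2 → write 1, move right, go to q0
q0 | 11111[_]12   read _ → write 2, move right, go to q2
q2 | 111112[1]2
The non-blank tape span at halt is 11111212.

11111212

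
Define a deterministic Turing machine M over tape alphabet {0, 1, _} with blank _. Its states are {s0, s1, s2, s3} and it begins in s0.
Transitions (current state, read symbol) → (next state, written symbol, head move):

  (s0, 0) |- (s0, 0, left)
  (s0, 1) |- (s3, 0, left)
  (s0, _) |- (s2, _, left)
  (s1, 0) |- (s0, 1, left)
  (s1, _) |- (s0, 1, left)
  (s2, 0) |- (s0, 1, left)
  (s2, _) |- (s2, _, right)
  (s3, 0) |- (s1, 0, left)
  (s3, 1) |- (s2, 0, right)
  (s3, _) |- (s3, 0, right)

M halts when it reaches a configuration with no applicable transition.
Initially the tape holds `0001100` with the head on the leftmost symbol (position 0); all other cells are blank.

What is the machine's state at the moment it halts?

s2

state=s0 head=0 tape=__[0]001100   (s0,0)→(s0,0,left)
state=s0 head=-1 tape=_[_]0001100   (s0,_)→(s2,_,left)
state=s2 head=-2 tape=[_]_0001100   (s2,_)→(s2,_,right)
state=s2 head=-1 tape=_[_]0001100   (s2,_)→(s2,_,right)
state=s2 head=0 tape=__[0]001100   (s2,0)→(s0,1,left)
state=s0 head=-1 tape=_[_]1001100   (s0,_)→(s2,_,left)
state=s2 head=-2 tape=[_]_1001100   (s2,_)→(s2,_,right)
state=s2 head=-1 tape=_[_]1001100   (s2,_)→(s2,_,right)
state=s2 head=0 tape=__[1]001100
No transition is defined for (s2, 1); M halts in state s2.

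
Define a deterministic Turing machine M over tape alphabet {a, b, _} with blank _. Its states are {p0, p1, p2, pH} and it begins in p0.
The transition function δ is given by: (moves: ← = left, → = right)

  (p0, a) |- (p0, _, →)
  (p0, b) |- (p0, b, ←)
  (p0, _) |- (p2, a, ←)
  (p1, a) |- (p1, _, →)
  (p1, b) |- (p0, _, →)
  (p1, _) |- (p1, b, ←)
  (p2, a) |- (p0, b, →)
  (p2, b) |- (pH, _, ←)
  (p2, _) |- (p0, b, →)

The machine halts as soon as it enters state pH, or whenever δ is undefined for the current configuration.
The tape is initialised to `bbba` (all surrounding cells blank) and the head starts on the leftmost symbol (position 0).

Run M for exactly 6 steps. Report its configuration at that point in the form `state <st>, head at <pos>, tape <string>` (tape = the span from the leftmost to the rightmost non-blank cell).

p0 | __[b]bba   read b → write b, move ←, go to p0
p0 | _[_]bbba   read _ → write a, move ←, go to p2
p2 | [_]abbba   read _ → write b, move →, go to p0
p0 | b[a]bbba   read a → write _, move →, go to p0
p0 | b_[b]bba   read b → write b, move ←, go to p0
p0 | b[_]bbba   read _ → write a, move ←, go to p2
p2 | [b]abbba
After 6 steps: state p2, head at -2, tape babbba.

state p2, head at -2, tape babbba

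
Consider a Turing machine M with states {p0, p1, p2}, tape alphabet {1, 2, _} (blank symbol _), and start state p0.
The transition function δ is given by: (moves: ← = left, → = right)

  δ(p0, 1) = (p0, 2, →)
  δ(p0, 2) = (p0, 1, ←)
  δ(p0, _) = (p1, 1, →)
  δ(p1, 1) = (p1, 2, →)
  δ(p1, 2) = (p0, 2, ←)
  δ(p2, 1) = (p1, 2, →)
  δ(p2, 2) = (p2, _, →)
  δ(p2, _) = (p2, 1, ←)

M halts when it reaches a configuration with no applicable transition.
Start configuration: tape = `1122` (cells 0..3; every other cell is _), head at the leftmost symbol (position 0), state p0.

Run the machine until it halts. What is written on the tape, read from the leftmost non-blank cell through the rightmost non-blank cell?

state=p0 head=0 tape=__[1]122_   (p0,1)→(p0,2,→)
state=p0 head=1 tape=__2[1]22_   (p0,1)→(p0,2,→)
state=p0 head=2 tape=__22[2]2_   (p0,2)→(p0,1,←)
state=p0 head=1 tape=__2[2]12_   (p0,2)→(p0,1,←)
state=p0 head=0 tape=__[2]112_   (p0,2)→(p0,1,←)
state=p0 head=-1 tape=_[_]1112_   (p0,_)→(p1,1,→)
state=p1 head=0 tape=_1[1]112_   (p1,1)→(p1,2,→)
state=p1 head=1 tape=_12[1]12_   (p1,1)→(p1,2,→)
state=p1 head=2 tape=_122[1]2_   (p1,1)→(p1,2,→)
state=p1 head=3 tape=_1222[2]_   (p1,2)→(p0,2,←)
state=p0 head=2 tape=_122[2]2_   (p0,2)→(p0,1,←)
state=p0 head=1 tape=_12[2]12_   (p0,2)→(p0,1,←)
state=p0 head=0 tape=_1[2]112_   (p0,2)→(p0,1,←)
state=p0 head=-1 tape=_[1]1112_   (p0,1)→(p0,2,→)
state=p0 head=0 tape=_2[1]112_   (p0,1)→(p0,2,→)
state=p0 head=1 tape=_22[1]12_   (p0,1)→(p0,2,→)
state=p0 head=2 tape=_222[1]2_   (p0,1)→(p0,2,→)
state=p0 head=3 tape=_2222[2]_   (p0,2)→(p0,1,←)
state=p0 head=2 tape=_222[2]1_   (p0,2)→(p0,1,←)
state=p0 head=1 tape=_22[2]11_   (p0,2)→(p0,1,←)
state=p0 head=0 tape=_2[2]111_   (p0,2)→(p0,1,←)
state=p0 head=-1 tape=_[2]1111_   (p0,2)→(p0,1,←)
state=p0 head=-2 tape=[_]11111_   (p0,_)→(p1,1,→)
state=p1 head=-1 tape=1[1]1111_   (p1,1)→(p1,2,→)
state=p1 head=0 tape=12[1]111_   (p1,1)→(p1,2,→)
state=p1 head=1 tape=122[1]11_   (p1,1)→(p1,2,→)
state=p1 head=2 tape=1222[1]1_   (p1,1)→(p1,2,→)
state=p1 head=3 tape=12222[1]_   (p1,1)→(p1,2,→)
state=p1 head=4 tape=122222[_]
The non-blank tape span at halt is 122222.

122222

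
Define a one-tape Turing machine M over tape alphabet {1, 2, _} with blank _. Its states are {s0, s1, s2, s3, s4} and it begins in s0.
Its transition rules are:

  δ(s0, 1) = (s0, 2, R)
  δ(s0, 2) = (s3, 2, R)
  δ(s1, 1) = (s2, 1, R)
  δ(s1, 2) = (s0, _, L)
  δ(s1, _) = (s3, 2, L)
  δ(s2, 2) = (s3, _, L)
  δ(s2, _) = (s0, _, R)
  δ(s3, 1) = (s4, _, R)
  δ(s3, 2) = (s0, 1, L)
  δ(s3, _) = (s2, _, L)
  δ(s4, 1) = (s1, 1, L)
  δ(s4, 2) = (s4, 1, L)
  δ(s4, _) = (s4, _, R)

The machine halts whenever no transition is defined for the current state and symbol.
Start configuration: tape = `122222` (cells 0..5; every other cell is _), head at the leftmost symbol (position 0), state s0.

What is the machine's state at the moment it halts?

s0 | _[1]22222   read 1 → write 2, move R, go to s0
s0 | _2[2]2222   read 2 → write 2, move R, go to s3
s3 | _22[2]222   read 2 → write 1, move L, go to s0
s0 | _2[2]1222   read 2 → write 2, move R, go to s3
s3 | _22[1]222   read 1 → write _, move R, go to s4
s4 | _22_[2]22   read 2 → write 1, move L, go to s4
s4 | _22[_]122   read _ → write _, move R, go to s4
s4 | _22_[1]22   read 1 → write 1, move L, go to s1
s1 | _22[_]122   read _ → write 2, move L, go to s3
s3 | _2[2]2122   read 2 → write 1, move L, go to s0
s0 | _[2]12122   read 2 → write 2, move R, go to s3
s3 | _2[1]2122   read 1 → write _, move R, go to s4
s4 | _2_[2]122   read 2 → write 1, move L, go to s4
s4 | _2[_]1122   read _ → write _, move R, go to s4
s4 | _2_[1]122   read 1 → write 1, move L, go to s1
s1 | _2[_]1122   read _ → write 2, move L, go to s3
s3 | _[2]21122   read 2 → write 1, move L, go to s0
s0 | [_]121122
No transition is defined for (s0, _); M halts in state s0.

s0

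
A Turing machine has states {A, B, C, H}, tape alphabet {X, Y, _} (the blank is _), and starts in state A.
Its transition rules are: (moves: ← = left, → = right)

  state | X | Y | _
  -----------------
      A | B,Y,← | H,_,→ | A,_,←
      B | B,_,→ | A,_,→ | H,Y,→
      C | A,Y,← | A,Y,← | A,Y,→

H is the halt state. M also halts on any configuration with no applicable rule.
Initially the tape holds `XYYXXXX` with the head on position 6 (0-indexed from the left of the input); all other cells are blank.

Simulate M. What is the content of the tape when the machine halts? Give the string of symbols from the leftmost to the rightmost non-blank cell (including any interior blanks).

XY

state=A head=6 tape=XYYXXX[X]_   (A,X)→(B,Y,←)
state=B head=5 tape=XYYXX[X]Y_   (B,X)→(B,_,→)
state=B head=6 tape=XYYXX_[Y]_   (B,Y)→(A,_,→)
state=A head=7 tape=XYYXX__[_]   (A,_)→(A,_,←)
state=A head=6 tape=XYYXX_[_]_   (A,_)→(A,_,←)
state=A head=5 tape=XYYXX[_]__   (A,_)→(A,_,←)
state=A head=4 tape=XYYX[X]___   (A,X)→(B,Y,←)
state=B head=3 tape=XYY[X]Y___   (B,X)→(B,_,→)
state=B head=4 tape=XYY_[Y]___   (B,Y)→(A,_,→)
state=A head=5 tape=XYY__[_]__   (A,_)→(A,_,←)
state=A head=4 tape=XYY_[_]___   (A,_)→(A,_,←)
state=A head=3 tape=XYY[_]____   (A,_)→(A,_,←)
state=A head=2 tape=XY[Y]_____   (A,Y)→(H,_,→)
state=H head=3 tape=XY_[_]____
The non-blank tape span at halt is XY.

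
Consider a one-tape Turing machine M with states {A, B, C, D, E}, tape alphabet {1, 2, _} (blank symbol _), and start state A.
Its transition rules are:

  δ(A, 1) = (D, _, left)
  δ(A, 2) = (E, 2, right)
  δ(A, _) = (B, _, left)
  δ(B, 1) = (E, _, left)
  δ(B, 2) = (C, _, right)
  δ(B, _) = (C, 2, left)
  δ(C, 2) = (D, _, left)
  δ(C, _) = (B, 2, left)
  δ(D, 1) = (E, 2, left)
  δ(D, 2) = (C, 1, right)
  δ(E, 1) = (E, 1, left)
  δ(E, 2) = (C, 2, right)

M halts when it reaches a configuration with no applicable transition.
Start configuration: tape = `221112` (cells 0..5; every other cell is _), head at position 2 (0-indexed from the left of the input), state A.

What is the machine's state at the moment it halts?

D

state=A head=2 tape=22[1]112   (A,1)→(D,_,left)
state=D head=1 tape=2[2]_112   (D,2)→(C,1,right)
state=C head=2 tape=21[_]112   (C,_)→(B,2,left)
state=B head=1 tape=2[1]2112   (B,1)→(E,_,left)
state=E head=0 tape=[2]_2112   (E,2)→(C,2,right)
state=C head=1 tape=2[_]2112   (C,_)→(B,2,left)
state=B head=0 tape=[2]22112   (B,2)→(C,_,right)
state=C head=1 tape=_[2]2112   (C,2)→(D,_,left)
state=D head=0 tape=[_]_2112
No transition is defined for (D, _); M halts in state D.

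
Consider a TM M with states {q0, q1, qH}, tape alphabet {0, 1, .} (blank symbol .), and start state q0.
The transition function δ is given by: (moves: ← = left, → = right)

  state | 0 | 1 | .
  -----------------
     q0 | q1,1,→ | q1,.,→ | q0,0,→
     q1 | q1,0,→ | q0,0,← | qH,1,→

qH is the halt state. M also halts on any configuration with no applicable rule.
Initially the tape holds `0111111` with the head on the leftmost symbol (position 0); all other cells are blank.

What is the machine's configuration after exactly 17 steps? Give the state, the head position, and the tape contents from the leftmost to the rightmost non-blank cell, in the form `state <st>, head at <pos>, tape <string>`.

state q0, head at 5, tape 111100

state=q0 head=0 tape=[0]111111   (q0,0)→(q1,1,→)
state=q1 head=1 tape=1[1]11111   (q1,1)→(q0,0,←)
state=q0 head=0 tape=[1]011111   (q0,1)→(q1,.,→)
state=q1 head=1 tape=.[0]11111   (q1,0)→(q1,0,→)
state=q1 head=2 tape=.0[1]1111   (q1,1)→(q0,0,←)
state=q0 head=1 tape=.[0]01111   (q0,0)→(q1,1,→)
state=q1 head=2 tape=.1[0]1111   (q1,0)→(q1,0,→)
state=q1 head=3 tape=.10[1]111   (q1,1)→(q0,0,←)
state=q0 head=2 tape=.1[0]0111   (q0,0)→(q1,1,→)
state=q1 head=3 tape=.11[0]111   (q1,0)→(q1,0,→)
state=q1 head=4 tape=.110[1]11   (q1,1)→(q0,0,←)
state=q0 head=3 tape=.11[0]011   (q0,0)→(q1,1,→)
state=q1 head=4 tape=.111[0]11   (q1,0)→(q1,0,→)
state=q1 head=5 tape=.1110[1]1   (q1,1)→(q0,0,←)
state=q0 head=4 tape=.111[0]01   (q0,0)→(q1,1,→)
state=q1 head=5 tape=.1111[0]1   (q1,0)→(q1,0,→)
state=q1 head=6 tape=.11110[1]   (q1,1)→(q0,0,←)
state=q0 head=5 tape=.1111[0]0
After 17 steps: state q0, head at 5, tape 111100.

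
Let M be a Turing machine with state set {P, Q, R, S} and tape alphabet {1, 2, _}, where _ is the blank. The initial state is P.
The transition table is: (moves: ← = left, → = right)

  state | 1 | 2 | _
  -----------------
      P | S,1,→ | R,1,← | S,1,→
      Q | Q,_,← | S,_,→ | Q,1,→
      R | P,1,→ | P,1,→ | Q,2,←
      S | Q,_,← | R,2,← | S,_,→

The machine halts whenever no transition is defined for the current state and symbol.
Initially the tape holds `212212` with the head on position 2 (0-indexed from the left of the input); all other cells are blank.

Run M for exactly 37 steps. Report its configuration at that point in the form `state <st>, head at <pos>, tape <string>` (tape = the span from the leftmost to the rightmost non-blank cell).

state=P head=2 tape=21[2]212   (P,2)→(R,1,←)
state=R head=1 tape=2[1]1212   (R,1)→(P,1,→)
state=P head=2 tape=21[1]212   (P,1)→(S,1,→)
state=S head=3 tape=211[2]12   (S,2)→(R,2,←)
state=R head=2 tape=21[1]212   (R,1)→(P,1,→)
state=P head=3 tape=211[2]12   (P,2)→(R,1,←)
state=R head=2 tape=21[1]112   (R,1)→(P,1,→)
state=P head=3 tape=211[1]12   (P,1)→(S,1,→)
state=S head=4 tape=2111[1]2   (S,1)→(Q,_,←)
state=Q head=3 tape=211[1]_2   (Q,1)→(Q,_,←)
state=Q head=2 tape=21[1]__2   (Q,1)→(Q,_,←)
state=Q head=1 tape=2[1]___2   (Q,1)→(Q,_,←)
state=Q head=0 tape=[2]____2   (Q,2)→(S,_,→)
state=S head=1 tape=_[_]___2   (S,_)→(S,_,→)
state=S head=2 tape=__[_]__2   (S,_)→(S,_,→)
state=S head=3 tape=___[_]_2   (S,_)→(S,_,→)
state=S head=4 tape=____[_]2   (S,_)→(S,_,→)
state=S head=5 tape=_____[2]   (S,2)→(R,2,←)
state=R head=4 tape=____[_]2   (R,_)→(Q,2,←)
state=Q head=3 tape=___[_]22   (Q,_)→(Q,1,→)
state=Q head=4 tape=___1[2]2   (Q,2)→(S,_,→)
state=S head=5 tape=___1_[2]   (S,2)→(R,2,←)
state=R head=4 tape=___1[_]2   (R,_)→(Q,2,←)
state=Q head=3 tape=___[1]22   (Q,1)→(Q,_,←)
state=Q head=2 tape=__[_]_22   (Q,_)→(Q,1,→)
state=Q head=3 tape=__1[_]22   (Q,_)→(Q,1,→)
state=Q head=4 tape=__11[2]2   (Q,2)→(S,_,→)
state=S head=5 tape=__11_[2]   (S,2)→(R,2,←)
state=R head=4 tape=__11[_]2   (R,_)→(Q,2,←)
state=Q head=3 tape=__1[1]22   (Q,1)→(Q,_,←)
state=Q head=2 tape=__[1]_22   (Q,1)→(Q,_,←)
state=Q head=1 tape=_[_]__22   (Q,_)→(Q,1,→)
state=Q head=2 tape=_1[_]_22   (Q,_)→(Q,1,→)
state=Q head=3 tape=_11[_]22   (Q,_)→(Q,1,→)
state=Q head=4 tape=_111[2]2   (Q,2)→(S,_,→)
state=S head=5 tape=_111_[2]   (S,2)→(R,2,←)
state=R head=4 tape=_111[_]2   (R,_)→(Q,2,←)
state=Q head=3 tape=_11[1]22
After 37 steps: state Q, head at 3, tape 11122.

state Q, head at 3, tape 11122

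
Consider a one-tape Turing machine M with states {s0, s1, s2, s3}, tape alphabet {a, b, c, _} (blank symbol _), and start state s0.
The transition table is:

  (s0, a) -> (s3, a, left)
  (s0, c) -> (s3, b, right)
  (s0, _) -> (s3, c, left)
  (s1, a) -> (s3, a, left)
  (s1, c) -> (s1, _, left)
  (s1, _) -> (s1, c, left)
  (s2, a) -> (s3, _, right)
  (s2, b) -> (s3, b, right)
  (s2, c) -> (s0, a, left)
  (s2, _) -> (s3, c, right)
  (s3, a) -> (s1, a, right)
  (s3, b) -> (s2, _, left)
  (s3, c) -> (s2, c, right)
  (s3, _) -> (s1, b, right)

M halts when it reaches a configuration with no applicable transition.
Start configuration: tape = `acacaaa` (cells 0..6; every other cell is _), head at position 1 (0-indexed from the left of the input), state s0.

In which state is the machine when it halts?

s0 | __a[c]acaaa   read c → write b, move right, go to s3
s3 | __ab[a]caaa   read a → write a, move right, go to s1
s1 | __aba[c]aaa   read c → write _, move left, go to s1
s1 | __ab[a]_aaa   read a → write a, move left, go to s3
s3 | __a[b]a_aaa   read b → write _, move left, go to s2
s2 | __[a]_a_aaa   read a → write _, move right, go to s3
s3 | ___[_]a_aaa   read _ → write b, move right, go to s1
s1 | ___b[a]_aaa   read a → write a, move left, go to s3
s3 | ___[b]a_aaa   read b → write _, move left, go to s2
s2 | __[_]_a_aaa   read _ → write c, move right, go to s3
s3 | __c[_]a_aaa   read _ → write b, move right, go to s1
s1 | __cb[a]_aaa   read a → write a, move left, go to s3
s3 | __c[b]a_aaa   read b → write _, move left, go to s2
s2 | __[c]_a_aaa   read c → write a, move left, go to s0
s0 | _[_]a_a_aaa   read _ → write c, move left, go to s3
s3 | [_]ca_a_aaa   read _ → write b, move right, go to s1
s1 | b[c]a_a_aaa   read c → write _, move left, go to s1
s1 | [b]_a_a_aaa
No transition is defined for (s1, b); M halts in state s1.

s1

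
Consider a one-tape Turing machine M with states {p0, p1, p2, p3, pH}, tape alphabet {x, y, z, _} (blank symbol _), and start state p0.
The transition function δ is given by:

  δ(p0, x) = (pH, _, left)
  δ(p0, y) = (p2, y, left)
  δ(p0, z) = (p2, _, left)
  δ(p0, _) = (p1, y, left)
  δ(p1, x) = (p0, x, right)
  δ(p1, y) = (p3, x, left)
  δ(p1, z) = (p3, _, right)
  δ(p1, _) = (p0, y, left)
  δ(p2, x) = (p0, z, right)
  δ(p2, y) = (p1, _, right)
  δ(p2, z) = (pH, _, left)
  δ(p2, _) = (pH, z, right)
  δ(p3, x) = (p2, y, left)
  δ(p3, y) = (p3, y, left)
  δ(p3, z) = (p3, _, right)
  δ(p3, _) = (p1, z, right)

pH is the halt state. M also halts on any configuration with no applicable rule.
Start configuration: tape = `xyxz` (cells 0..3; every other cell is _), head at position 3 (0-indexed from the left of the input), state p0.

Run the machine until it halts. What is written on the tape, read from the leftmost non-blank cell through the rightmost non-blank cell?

xyzy

p0 | xyx[z]   read z → write _, move left, go to p2
p2 | xy[x]_   read x → write z, move right, go to p0
p0 | xyz[_]   read _ → write y, move left, go to p1
p1 | xy[z]y   read z → write _, move right, go to p3
p3 | xy_[y]   read y → write y, move left, go to p3
p3 | xy[_]y   read _ → write z, move right, go to p1
p1 | xyz[y]   read y → write x, move left, go to p3
p3 | xy[z]x   read z → write _, move right, go to p3
p3 | xy_[x]   read x → write y, move left, go to p2
p2 | xy[_]y   read _ → write z, move right, go to pH
pH | xyz[y]
The non-blank tape span at halt is xyzy.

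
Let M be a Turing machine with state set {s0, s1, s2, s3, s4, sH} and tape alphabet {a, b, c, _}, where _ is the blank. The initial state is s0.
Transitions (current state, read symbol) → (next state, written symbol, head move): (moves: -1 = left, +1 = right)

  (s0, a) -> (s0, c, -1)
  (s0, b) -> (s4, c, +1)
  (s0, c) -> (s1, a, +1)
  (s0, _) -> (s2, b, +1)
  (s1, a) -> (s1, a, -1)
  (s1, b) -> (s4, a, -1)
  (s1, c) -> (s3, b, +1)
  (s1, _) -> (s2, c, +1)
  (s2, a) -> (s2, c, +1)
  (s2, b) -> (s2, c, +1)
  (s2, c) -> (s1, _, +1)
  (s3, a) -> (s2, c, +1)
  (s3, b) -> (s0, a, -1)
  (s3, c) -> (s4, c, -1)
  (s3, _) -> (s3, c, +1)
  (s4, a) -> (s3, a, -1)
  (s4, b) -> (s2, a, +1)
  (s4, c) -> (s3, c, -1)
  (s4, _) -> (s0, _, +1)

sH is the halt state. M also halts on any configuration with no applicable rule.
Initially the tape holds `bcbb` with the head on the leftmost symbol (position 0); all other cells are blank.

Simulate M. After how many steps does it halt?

18

s0 | _[b]cbb_   read b → write c, move +1, go to s4
s4 | _c[c]bb_   read c → write c, move -1, go to s3
s3 | _[c]cbb_   read c → write c, move -1, go to s4
s4 | [_]ccbb_   read _ → write _, move +1, go to s0
s0 | _[c]cbb_   read c → write a, move +1, go to s1
s1 | _a[c]bb_   read c → write b, move +1, go to s3
s3 | _ab[b]b_   read b → write a, move -1, go to s0
s0 | _a[b]ab_   read b → write c, move +1, go to s4
s4 | _ac[a]b_   read a → write a, move -1, go to s3
s3 | _a[c]ab_   read c → write c, move -1, go to s4
s4 | _[a]cab_   read a → write a, move -1, go to s3
s3 | [_]acab_   read _ → write c, move +1, go to s3
s3 | c[a]cab_   read a → write c, move +1, go to s2
s2 | cc[c]ab_   read c → write _, move +1, go to s1
s1 | cc_[a]b_   read a → write a, move -1, go to s1
s1 | cc[_]ab_   read _ → write c, move +1, go to s2
s2 | ccc[a]b_   read a → write c, move +1, go to s2
s2 | cccc[b]_   read b → write c, move +1, go to s2
s2 | ccccc[_]
M halts after 18 transitions.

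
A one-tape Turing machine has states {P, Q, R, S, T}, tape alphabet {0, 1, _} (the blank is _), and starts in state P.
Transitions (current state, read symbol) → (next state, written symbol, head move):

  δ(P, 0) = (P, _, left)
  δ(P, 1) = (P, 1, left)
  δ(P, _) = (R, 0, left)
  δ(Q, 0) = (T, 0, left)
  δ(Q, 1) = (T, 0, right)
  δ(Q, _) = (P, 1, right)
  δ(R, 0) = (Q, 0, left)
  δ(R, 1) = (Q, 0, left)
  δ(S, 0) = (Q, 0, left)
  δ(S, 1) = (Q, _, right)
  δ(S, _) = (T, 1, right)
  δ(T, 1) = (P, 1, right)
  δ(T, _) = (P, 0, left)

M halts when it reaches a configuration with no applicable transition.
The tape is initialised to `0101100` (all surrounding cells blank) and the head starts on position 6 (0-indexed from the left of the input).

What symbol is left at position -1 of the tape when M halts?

P | __010110[0]   read 0 → write _, move left, go to P
P | __01011[0]_   read 0 → write _, move left, go to P
P | __0101[1]__   read 1 → write 1, move left, go to P
P | __010[1]1__   read 1 → write 1, move left, go to P
P | __01[0]11__   read 0 → write _, move left, go to P
P | __0[1]_11__   read 1 → write 1, move left, go to P
P | __[0]1_11__   read 0 → write _, move left, go to P
P | _[_]_1_11__   read _ → write 0, move left, go to R
R | [_]0_1_11__
Cell -1 holds 0 when M halts.

0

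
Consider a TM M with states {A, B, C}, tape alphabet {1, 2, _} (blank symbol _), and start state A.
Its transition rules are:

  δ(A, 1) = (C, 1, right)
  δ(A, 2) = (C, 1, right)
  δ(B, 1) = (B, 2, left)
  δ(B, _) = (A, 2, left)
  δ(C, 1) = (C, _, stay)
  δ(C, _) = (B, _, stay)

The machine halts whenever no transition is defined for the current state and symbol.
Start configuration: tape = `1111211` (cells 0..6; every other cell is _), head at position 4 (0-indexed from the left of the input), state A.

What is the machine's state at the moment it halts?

C

state=A head=4 tape=1111[2]11   (A,2)→(C,1,right)
state=C head=5 tape=11111[1]1   (C,1)→(C,_,stay)
state=C head=5 tape=11111[_]1   (C,_)→(B,_,stay)
state=B head=5 tape=11111[_]1   (B,_)→(A,2,left)
state=A head=4 tape=1111[1]21   (A,1)→(C,1,right)
state=C head=5 tape=11111[2]1
No transition is defined for (C, 2); M halts in state C.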